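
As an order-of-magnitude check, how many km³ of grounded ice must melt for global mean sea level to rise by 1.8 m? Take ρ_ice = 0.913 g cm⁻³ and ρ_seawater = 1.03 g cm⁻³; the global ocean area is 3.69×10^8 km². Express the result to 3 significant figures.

Required water volume = Δh × A = 1.8 m × 3.69×10^14 m² = 6.642×10^14 m³ = 6.642×10^5 km³.
Ice volume = water volume × ρ_w/ρ_ice = 6.642×10^5 × 1030/913 = 7.49×10^5 km³.

≈ 7.49×10^5 km³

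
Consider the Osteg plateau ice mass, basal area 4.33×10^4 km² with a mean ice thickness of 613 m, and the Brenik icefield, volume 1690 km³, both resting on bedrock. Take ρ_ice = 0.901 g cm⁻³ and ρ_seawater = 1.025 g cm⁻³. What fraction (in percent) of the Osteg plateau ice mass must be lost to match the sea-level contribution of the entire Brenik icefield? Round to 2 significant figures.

Equal sea-level rise means equal mass of meltwater, i.e. equal mass of ice lost.
Ice mass of Brenik: 1.523×10^15 kg; ice mass of Osteg: 2.392×10^16 kg.
Fraction required = 1.523×10^15 / 2.392×10^16 = 0.0637 → 6.4 %.

≈ 6.4 %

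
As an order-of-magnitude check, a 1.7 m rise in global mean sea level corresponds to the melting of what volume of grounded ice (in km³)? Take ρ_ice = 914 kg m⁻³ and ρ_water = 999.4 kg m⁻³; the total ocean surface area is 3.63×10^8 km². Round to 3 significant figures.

≈ 6.75×10^5 km³

Required water volume = Δh × A = 1.7 m × 3.63×10^14 m² = 6.171×10^14 m³ = 6.171×10^5 km³.
Ice volume = water volume × ρ_w/ρ_ice = 6.171×10^5 × 999.4/914 = 6.75×10^5 km³.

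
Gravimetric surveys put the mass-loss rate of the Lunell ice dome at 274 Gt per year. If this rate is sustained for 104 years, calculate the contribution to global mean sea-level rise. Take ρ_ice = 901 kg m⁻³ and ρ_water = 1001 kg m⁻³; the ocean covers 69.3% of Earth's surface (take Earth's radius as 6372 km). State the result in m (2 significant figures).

Total mass lost = 274 Gt/yr × 104 yr = 2.850×10^4 Gt = 2.850×10^16 kg.
ρ_w = 1001 kg m⁻³, so water volume = 2.850×10^16 / 1001 = 2.847×10^13 m³.
Δh = 2.847×10^13 / 3.54×10^14 = 0.0805 m.

≈ 0.081 m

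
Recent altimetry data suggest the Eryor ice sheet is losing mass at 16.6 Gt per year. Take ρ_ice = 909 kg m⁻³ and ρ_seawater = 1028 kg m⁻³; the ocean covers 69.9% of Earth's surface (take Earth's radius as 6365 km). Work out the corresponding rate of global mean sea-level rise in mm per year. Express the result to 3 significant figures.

ρ_w = 1028 kg m⁻³. Annual water volume added = 16.6 Gt / ρ_w = 1.660×10^13 kg / 1028 kg m⁻³ = 1.615×10^10 m³.
Δh per year = 1.615×10^10 / 3.56×10^14 = 4.54×10^-5 m = 0.0454 mm.

≈ 0.0454 mm/yr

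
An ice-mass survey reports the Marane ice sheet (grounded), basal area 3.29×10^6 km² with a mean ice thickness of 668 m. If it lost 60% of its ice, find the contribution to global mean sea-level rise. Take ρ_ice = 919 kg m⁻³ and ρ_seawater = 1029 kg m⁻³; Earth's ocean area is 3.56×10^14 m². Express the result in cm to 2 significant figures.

Marane: ice volume = 3.29×10^6 km² × 668 m = 2.198×10^6 km³; 0.6 × 2.198×10^6 × (919/1029) = 1.178×10^6 km³ of water.
Spread over 3.56×10^14 m² of ocean, Δh = 1.178×10^15 / 3.56×10^14 = 3.31 m = 330 cm.

≈ 330 cm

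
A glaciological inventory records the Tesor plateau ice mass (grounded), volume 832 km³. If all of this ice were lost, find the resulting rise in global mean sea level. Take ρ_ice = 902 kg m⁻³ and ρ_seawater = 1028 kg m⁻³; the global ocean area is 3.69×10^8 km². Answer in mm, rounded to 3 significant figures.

Tesor: 832 km³ × (902/1028) = 730.0 km³ of water.
Spread over 3.69×10^14 m² of ocean, Δh = 7.300×10^11 / 3.69×10^14 = 1.98×10^-3 m = 1.98 mm.

≈ 1.98 mm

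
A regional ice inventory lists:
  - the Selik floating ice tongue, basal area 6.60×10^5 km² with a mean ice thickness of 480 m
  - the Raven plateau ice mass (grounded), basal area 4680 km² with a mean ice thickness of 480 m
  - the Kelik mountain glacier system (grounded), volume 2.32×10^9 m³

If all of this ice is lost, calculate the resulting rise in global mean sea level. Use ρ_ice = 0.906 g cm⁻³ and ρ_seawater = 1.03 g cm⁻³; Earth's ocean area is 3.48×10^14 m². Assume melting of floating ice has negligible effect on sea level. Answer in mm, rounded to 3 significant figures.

≈ 5.68 mm

The Selik floating ice tongue is floating and already displaces its own weight of water, so its melt adds essentially nothing to sea level.
Raven: ice volume = 4680 km² × 480 m = 2246 km³; 2246 × (906/1030) = 1976 km³ of water.
Kelik: 2.32×10^9 m³ × (906/1030) = 2.041×10^9 m³ of water.
Total added water ≈ 1.978×10^12 m³ over 3.48×10^14 m² → Δh = 5.68×10^-3 m = 5.68 mm.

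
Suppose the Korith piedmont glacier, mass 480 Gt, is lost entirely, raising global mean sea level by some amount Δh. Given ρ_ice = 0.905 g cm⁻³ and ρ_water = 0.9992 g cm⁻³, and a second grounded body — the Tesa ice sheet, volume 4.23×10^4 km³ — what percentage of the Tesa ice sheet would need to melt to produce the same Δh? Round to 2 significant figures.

Equal sea-level rise means equal mass of meltwater, i.e. equal mass of ice lost.
Ice mass of Korith: 4.800×10^14 kg; ice mass of Tesa: 3.828×10^16 kg.
Fraction required = 4.800×10^14 / 3.828×10^16 = 0.0125 → 1.3 %.

≈ 1.3 %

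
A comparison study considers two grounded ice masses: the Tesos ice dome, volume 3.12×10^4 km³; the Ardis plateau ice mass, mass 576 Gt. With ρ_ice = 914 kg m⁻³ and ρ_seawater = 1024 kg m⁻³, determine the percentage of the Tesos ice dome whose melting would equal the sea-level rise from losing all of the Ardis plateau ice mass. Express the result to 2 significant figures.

≈ 2.0 %

Equal sea-level rise means equal mass of meltwater, i.e. equal mass of ice lost.
Ice mass of Ardis: 5.760×10^14 kg; ice mass of Tesos: 2.852×10^16 kg.
Fraction required = 5.760×10^14 / 2.852×10^16 = 0.0202 → 2.0 %.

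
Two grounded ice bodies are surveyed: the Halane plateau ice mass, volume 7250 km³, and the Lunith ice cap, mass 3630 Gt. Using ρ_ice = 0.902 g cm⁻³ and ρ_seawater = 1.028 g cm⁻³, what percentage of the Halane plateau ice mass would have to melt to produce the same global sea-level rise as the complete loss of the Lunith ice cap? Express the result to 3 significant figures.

≈ 55.5 %

Equal sea-level rise means equal mass of meltwater, i.e. equal mass of ice lost.
Ice mass of Lunith: 3.630×10^15 kg; ice mass of Halane: 6.540×10^15 kg.
Fraction required = 3.630×10^15 / 6.540×10^15 = 0.555 → 55.5 %.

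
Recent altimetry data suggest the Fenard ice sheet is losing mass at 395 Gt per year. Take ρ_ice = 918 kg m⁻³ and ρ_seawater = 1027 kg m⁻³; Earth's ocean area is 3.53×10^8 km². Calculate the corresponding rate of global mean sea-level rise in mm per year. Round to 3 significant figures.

ρ_w = 1027 kg m⁻³. Annual water volume added = 395 Gt / ρ_w = 3.950×10^14 kg / 1027 kg m⁻³ = 3.846×10^11 m³.
Δh per year = 3.846×10^11 / 3.53×10^14 = 1.09×10^-3 m = 1.09 mm.

≈ 1.09 mm/yr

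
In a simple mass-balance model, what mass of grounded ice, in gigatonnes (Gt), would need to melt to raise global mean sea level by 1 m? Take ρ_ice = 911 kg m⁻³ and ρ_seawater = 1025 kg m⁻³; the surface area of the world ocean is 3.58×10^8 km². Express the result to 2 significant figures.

≈ 3.7×10^5 Gt

Required water volume = Δh × A = 1 m × 3.58×10^14 m² = 3.580×10^14 m³.
ρ_w = 1025 kg m⁻³, so the mass of water = 3.580×10^14 m³ × 1025 kg m⁻³ = 3.670×10^17 kg = 3.7×10^5 Gt (and the same mass of ice, by conservation).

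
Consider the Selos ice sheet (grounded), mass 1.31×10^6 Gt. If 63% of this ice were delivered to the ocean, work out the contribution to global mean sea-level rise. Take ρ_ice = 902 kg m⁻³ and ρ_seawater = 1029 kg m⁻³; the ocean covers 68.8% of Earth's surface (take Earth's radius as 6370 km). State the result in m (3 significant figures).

≈ 2.29 m

Selos: 0.63 × 1.31×10^6 Gt = 8.253×10^17 kg; dividing by ρ_w = 1029 kg m⁻³ gives 8.020×10^14 m³ of water.
Spread over 3.51×10^14 m² of ocean, Δh = 8.020×10^14 / 3.51×10^14 = 2.29 m.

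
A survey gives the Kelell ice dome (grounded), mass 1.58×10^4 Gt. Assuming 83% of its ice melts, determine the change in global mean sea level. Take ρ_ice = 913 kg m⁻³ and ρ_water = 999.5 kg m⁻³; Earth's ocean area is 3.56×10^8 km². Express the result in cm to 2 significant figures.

≈ 3.7 cm

Kelell: 0.83 × 1.58×10^4 Gt = 1.311×10^16 kg; dividing by ρ_w = 999.5 kg m⁻³ gives 1.312×10^13 m³ of water.
Spread over 3.56×10^14 m² of ocean, Δh = 1.312×10^13 / 3.56×10^14 = 0.0369 m = 3.7 cm.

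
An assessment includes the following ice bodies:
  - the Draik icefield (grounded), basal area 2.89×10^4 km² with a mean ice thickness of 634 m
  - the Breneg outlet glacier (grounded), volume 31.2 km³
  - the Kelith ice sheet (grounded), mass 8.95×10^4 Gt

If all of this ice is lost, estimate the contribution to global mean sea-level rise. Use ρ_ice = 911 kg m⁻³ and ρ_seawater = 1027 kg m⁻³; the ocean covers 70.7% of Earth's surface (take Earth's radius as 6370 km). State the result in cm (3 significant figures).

Draik: ice volume = 2.89×10^4 km² × 634 m = 1.832×10^4 km³; 1.832×10^4 × (911/1027) = 1.625×10^4 km³ of water.
Breneg: 31.2 km³ × (911/1027) = 27.68 km³ of water.
Kelith: 8.95×10^4 Gt = 8.950×10^16 kg; dividing by ρ_w = 1027 kg m⁻³ gives 8.715×10^13 m³ of water.
Total added water ≈ 1.034×10^14 m³ over 3.61×10^14 m² → Δh = 0.287 m = 28.7 cm.

≈ 28.7 cm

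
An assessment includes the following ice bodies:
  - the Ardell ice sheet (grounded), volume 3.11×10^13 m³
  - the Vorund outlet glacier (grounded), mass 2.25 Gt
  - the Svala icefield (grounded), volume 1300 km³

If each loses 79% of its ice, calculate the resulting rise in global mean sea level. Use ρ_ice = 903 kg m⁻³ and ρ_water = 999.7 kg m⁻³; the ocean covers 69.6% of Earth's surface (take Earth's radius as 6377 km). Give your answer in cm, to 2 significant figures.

Ardell: 0.79 × 3.11×10^13 m³ × (903/999.7) = 2.219×10^13 m³ of water.
Vorund: 0.79 × 2.25 Gt = 1.778×10^12 kg; dividing by ρ_w = 999.7 kg m⁻³ gives 1.778×10^9 m³ of water.
Svala: 0.79 × 1300 km³ × (903/999.7) = 927.7 km³ of water.
Total added water ≈ 2.312×10^13 m³ over 3.56×10^14 m² → Δh = 0.0650 m = 6.5 cm.

≈ 6.5 cm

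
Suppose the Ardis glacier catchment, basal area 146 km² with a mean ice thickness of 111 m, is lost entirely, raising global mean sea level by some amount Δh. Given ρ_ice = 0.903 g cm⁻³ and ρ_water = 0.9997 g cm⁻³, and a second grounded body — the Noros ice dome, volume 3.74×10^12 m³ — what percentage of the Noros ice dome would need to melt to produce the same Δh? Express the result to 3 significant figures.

Equal sea-level rise means equal mass of meltwater, i.e. equal mass of ice lost.
Ice mass of Ardis: 1.463×10^13 kg; ice mass of Noros: 3.377×10^15 kg.
Fraction required = 1.463×10^13 / 3.377×10^15 = 4.33×10^-3 → 0.433 %.

≈ 0.433 %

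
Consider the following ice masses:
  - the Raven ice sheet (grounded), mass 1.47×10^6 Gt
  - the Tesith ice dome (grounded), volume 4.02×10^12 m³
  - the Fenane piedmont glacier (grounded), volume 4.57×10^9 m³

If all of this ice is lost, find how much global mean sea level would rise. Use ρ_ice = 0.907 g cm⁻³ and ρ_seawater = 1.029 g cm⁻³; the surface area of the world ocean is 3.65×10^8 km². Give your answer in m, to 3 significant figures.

Raven: 1.47×10^6 Gt = 1.470×10^18 kg; dividing by ρ_w = 1.029 g cm⁻³ = 1029 kg m⁻³ gives 1.429×10^15 m³ of water.
Tesith: 4.02×10^12 m³ × (907/1029) = 3.543×10^12 m³ of water.
Fenane: 4.57×10^9 m³ × (907/1029) = 4.028×10^9 m³ of water.
Total added water ≈ 1.432×10^15 m³ over 3.65×10^14 m² → Δh = 3.92 m.

≈ 3.92 m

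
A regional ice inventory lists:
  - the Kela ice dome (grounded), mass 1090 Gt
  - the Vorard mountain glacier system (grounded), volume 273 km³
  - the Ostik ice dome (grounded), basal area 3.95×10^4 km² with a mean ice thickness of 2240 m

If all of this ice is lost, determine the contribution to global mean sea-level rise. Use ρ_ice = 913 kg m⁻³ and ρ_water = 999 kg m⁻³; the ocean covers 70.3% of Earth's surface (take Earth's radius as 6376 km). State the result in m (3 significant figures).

≈ 0.229 m

Kela: 1090 Gt = 1.090×10^15 kg; dividing by ρ_w = 999 kg m⁻³ gives 1.091×10^12 m³ of water.
Vorard: 273 km³ × (913/999) = 249.5 km³ of water.
Ostik: ice volume = 3.95×10^4 km² × 2240 m = 8.848×10^4 km³; 8.848×10^4 × (913/999) = 8.086×10^4 km³ of water.
Total added water ≈ 8.220×10^13 m³ over 3.59×10^14 m² → Δh = 0.229 m.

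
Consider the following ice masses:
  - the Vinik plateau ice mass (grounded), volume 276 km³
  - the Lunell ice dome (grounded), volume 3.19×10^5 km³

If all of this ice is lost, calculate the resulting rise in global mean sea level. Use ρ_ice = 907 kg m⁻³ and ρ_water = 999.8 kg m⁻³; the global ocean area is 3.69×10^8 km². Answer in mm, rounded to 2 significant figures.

≈ 780 mm

Vinik: 276 km³ × (907/999.8) = 250.4 km³ of water.
Lunell: 3.19×10^5 km³ × (907/999.8) = 2.894×10^5 km³ of water.
Total added water ≈ 2.896×10^14 m³ over 3.69×10^14 m² → Δh = 0.785 m = 780 mm.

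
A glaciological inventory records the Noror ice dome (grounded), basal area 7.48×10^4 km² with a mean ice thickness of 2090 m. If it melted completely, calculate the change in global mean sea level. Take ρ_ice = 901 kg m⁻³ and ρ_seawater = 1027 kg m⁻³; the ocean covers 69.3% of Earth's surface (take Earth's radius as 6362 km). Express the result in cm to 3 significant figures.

Noror: ice volume = 7.48×10^4 km² × 2090 m = 1.563×10^5 km³; 1.563×10^5 × (901/1027) = 1.372×10^5 km³ of water.
Spread over 3.52×10^14 m² of ocean, Δh = 1.372×10^14 / 3.52×10^14 = 0.389 m = 38.9 cm.

≈ 38.9 cm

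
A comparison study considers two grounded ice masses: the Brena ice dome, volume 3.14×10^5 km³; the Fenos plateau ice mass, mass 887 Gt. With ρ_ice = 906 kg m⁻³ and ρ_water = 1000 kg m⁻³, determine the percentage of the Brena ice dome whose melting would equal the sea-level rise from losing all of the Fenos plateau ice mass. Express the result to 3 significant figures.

≈ 0.312 %

Equal sea-level rise means equal mass of meltwater, i.e. equal mass of ice lost.
Ice mass of Fenos: 8.870×10^14 kg; ice mass of Brena: 2.845×10^17 kg.
Fraction required = 8.870×10^14 / 2.845×10^17 = 3.12×10^-3 → 0.312 %.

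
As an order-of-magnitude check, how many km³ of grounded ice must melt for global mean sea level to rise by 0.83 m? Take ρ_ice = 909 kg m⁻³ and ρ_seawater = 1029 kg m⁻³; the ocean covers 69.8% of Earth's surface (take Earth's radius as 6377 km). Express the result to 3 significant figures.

Required water volume = Δh × A = 0.83 m × 3.57×10^14 m² = 2.961×10^14 m³ = 2.961×10^5 km³.
Ice volume = water volume × ρ_w/ρ_ice = 2.961×10^5 × 1029/909 = 3.35×10^5 km³.

≈ 3.35×10^5 km³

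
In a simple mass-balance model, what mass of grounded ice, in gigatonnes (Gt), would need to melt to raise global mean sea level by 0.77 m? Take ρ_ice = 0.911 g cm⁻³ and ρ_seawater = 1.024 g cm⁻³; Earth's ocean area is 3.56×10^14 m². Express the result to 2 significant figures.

≈ 2.8×10^5 Gt

Required water volume = Δh × A = 0.77 m × 3.56×10^14 m² = 2.741×10^14 m³.
ρ_w = 1.024 g cm⁻³ = 1024 kg m⁻³, so the mass of water = 2.741×10^14 m³ × 1024 kg m⁻³ = 2.807×10^17 kg = 2.8×10^5 Gt (and the same mass of ice, by conservation).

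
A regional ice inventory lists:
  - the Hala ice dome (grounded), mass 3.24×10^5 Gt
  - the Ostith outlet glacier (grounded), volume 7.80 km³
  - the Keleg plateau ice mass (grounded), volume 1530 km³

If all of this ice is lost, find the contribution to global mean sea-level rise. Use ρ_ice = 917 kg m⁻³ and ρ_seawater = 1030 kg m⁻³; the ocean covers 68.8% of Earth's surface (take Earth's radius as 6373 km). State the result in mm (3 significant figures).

≈ 900 mm

Hala: 3.24×10^5 Gt = 3.240×10^17 kg; dividing by ρ_w = 1030 kg m⁻³ gives 3.146×10^14 m³ of water.
Ostith: 7.80 km³ × (917/1030) = 6.944 km³ of water.
Keleg: 1530 km³ × (917/1030) = 1362 km³ of water.
Total added water ≈ 3.159×10^14 m³ over 3.51×10^14 m² → Δh = 0.900 m = 900 mm.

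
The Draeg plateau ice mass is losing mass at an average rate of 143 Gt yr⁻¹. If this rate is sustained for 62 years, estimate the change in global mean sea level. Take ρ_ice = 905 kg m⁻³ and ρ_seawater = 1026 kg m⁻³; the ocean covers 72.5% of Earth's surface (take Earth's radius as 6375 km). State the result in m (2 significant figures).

≈ 0.023 m

Total mass lost = 143 Gt/yr × 62 yr = 8866 Gt = 8.866×10^15 kg.
ρ_w = 1026 kg m⁻³, so water volume = 8.866×10^15 / 1026 = 8.641×10^12 m³.
Δh = 8.641×10^12 / 3.70×10^14 = 0.0233 m.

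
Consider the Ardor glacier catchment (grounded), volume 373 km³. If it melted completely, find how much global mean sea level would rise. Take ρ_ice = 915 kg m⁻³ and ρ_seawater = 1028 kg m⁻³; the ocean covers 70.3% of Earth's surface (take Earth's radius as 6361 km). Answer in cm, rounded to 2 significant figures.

≈ 0.093 cm

Ardor: 373 km³ × (915/1028) = 332.0 km³ of water.
Spread over 3.57×10^14 m² of ocean, Δh = 3.320×10^11 / 3.57×10^14 = 9.29×10^-4 m = 0.093 cm.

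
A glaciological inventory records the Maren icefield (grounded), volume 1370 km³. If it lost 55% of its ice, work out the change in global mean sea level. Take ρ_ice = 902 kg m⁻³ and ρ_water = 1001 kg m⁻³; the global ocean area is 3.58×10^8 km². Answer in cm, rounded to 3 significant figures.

≈ 0.190 cm

Maren: 0.55 × 1370 km³ × (902/1001) = 679.0 km³ of water.
Spread over 3.58×10^14 m² of ocean, Δh = 6.790×10^11 / 3.58×10^14 = 1.90×10^-3 m = 0.190 cm.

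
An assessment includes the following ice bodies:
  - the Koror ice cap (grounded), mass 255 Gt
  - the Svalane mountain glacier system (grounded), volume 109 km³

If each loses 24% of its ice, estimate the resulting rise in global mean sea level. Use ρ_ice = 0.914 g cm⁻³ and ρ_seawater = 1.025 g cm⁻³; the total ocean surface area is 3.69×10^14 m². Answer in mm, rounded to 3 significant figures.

Koror: 0.24 × 255 Gt = 6.120×10^13 kg; dividing by ρ_w = 1.025 g cm⁻³ = 1025 kg m⁻³ gives 5.971×10^10 m³ of water.
Svalane: 0.24 × 109 km³ × (914/1025) = 23.33 km³ of water.
Total added water ≈ 8.303×10^10 m³ over 3.69×10^14 m² → Δh = 2.25×10^-4 m = 0.225 mm.

≈ 0.225 mm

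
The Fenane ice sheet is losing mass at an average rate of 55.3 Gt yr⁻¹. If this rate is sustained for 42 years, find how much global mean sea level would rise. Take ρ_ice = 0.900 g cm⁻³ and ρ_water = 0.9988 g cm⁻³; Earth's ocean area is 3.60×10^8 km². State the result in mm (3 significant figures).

≈ 6.46 mm

Total mass lost = 55.3 Gt/yr × 42 yr = 2323 Gt = 2.323×10^15 kg.
ρ_w = 0.9988 g cm⁻³ = 998.8 kg m⁻³, so water volume = 2.323×10^15 / 998.8 = 2.325×10^12 m³.
Δh = 2.325×10^12 / 3.60×10^14 = 6.46×10^-3 m = 6.46 mm.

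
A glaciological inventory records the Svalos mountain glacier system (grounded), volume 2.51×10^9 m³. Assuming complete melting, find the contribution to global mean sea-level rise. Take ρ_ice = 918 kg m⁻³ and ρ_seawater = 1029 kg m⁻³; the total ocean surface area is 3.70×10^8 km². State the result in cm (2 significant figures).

≈ 6.1×10^-4 cm

Svalos: 2.51×10^9 m³ × (918/1029) = 2.239×10^9 m³ of water.
Spread over 3.70×10^14 m² of ocean, Δh = 2.239×10^9 / 3.70×10^14 = 6.05×10^-6 m = 6.1×10^-4 cm.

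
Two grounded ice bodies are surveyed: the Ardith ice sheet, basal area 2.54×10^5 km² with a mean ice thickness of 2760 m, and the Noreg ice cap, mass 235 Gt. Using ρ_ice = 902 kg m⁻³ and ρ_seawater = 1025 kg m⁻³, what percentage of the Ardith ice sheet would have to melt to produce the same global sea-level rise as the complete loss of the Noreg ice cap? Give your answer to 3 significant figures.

Equal sea-level rise means equal mass of meltwater, i.e. equal mass of ice lost.
Ice mass of Noreg: 2.350×10^14 kg; ice mass of Ardith: 6.323×10^17 kg.
Fraction required = 2.350×10^14 / 6.323×10^17 = 3.72×10^-4 → 0.0372 %.

≈ 0.0372 %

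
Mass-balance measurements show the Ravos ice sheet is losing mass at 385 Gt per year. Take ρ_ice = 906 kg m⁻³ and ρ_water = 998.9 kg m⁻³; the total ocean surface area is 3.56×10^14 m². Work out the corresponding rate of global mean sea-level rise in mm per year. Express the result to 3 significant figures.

ρ_w = 998.9 kg m⁻³. Annual water volume added = 385 Gt / ρ_w = 3.850×10^14 kg / 998.9 kg m⁻³ = 3.854×10^11 m³.
Δh per year = 3.854×10^11 / 3.56×10^14 = 1.08×10^-3 m = 1.08 mm.

≈ 1.08 mm/yr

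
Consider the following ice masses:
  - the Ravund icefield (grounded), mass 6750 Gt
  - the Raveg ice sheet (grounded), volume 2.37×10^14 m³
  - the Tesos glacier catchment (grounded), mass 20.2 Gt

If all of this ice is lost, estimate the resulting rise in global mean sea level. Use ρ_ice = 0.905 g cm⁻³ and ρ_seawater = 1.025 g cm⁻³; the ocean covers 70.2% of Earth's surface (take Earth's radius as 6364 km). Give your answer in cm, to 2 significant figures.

Ravund: 6750 Gt = 6.750×10^15 kg; dividing by ρ_w = 1.025 g cm⁻³ = 1025 kg m⁻³ gives 6.585×10^12 m³ of water.
Raveg: 2.37×10^14 m³ × (905/1025) = 2.093×10^14 m³ of water.
Tesos: 20.2 Gt = 2.020×10^13 kg; dividing by ρ_w = 1025 kg m⁻³ gives 1.971×10^10 m³ of water.
Total added water ≈ 2.159×10^14 m³ over 3.57×10^14 m² → Δh = 0.604 m = 60 cm.

≈ 60 cm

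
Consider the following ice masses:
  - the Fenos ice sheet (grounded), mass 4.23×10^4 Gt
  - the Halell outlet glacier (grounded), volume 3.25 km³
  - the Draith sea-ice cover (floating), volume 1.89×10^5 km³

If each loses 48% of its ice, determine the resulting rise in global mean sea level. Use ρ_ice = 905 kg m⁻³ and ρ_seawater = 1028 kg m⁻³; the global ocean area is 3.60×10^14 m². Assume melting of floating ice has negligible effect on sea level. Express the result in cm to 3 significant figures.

Fenos: 0.48 × 4.23×10^4 Gt = 2.030×10^16 kg; dividing by ρ_w = 1028 kg m⁻³ gives 1.975×10^13 m³ of water.
Halell: 0.48 × 3.25 km³ × (905/1028) = 1.373 km³ of water.
The Draith sea-ice cover is floating and already displaces its own weight of water, so its melt adds essentially nothing to sea level.
Total added water ≈ 1.975×10^13 m³ over 3.60×10^14 m² → Δh = 0.0549 m = 5.49 cm.

≈ 5.49 cm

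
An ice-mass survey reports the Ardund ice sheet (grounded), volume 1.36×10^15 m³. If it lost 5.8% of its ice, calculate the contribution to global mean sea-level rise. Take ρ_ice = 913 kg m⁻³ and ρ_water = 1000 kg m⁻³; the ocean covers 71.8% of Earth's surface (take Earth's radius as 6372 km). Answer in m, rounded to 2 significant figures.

Ardund: 0.058 × 1.36×10^15 m³ × (913/1000) = 7.202×10^13 m³ of water.
Spread over 3.66×10^14 m² of ocean, Δh = 7.202×10^13 / 3.66×10^14 = 0.197 m.

≈ 0.20 m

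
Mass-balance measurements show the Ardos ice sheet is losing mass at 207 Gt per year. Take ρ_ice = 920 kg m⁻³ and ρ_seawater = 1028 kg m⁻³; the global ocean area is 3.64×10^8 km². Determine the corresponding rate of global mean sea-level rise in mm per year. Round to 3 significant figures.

ρ_w = 1028 kg m⁻³. Annual water volume added = 207 Gt / ρ_w = 2.070×10^14 kg / 1028 kg m⁻³ = 2.014×10^11 m³.
Δh per year = 2.014×10^11 / 3.64×10^14 = 5.53×10^-4 m = 0.553 mm.

≈ 0.553 mm/yr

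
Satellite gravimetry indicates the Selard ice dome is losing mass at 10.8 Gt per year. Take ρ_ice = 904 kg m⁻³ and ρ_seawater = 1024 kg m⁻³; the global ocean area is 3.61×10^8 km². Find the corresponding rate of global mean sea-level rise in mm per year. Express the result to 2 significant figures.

ρ_w = 1024 kg m⁻³. Annual water volume added = 10.8 Gt / ρ_w = 1.080×10^13 kg / 1024 kg m⁻³ = 1.055×10^10 m³.
Δh per year = 1.055×10^10 / 3.61×10^14 = 2.92×10^-5 m = 0.029 mm.

≈ 0.029 mm/yr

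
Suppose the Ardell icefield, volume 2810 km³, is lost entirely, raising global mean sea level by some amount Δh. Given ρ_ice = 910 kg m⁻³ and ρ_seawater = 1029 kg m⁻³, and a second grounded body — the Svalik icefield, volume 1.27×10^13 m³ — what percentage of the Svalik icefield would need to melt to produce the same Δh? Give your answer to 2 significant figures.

≈ 22 %

Equal sea-level rise means equal mass of meltwater, i.e. equal mass of ice lost.
Ice mass of Ardell: 2.557×10^15 kg; ice mass of Svalik: 1.156×10^16 kg.
Fraction required = 2.557×10^15 / 1.156×10^16 = 0.221 → 22 %.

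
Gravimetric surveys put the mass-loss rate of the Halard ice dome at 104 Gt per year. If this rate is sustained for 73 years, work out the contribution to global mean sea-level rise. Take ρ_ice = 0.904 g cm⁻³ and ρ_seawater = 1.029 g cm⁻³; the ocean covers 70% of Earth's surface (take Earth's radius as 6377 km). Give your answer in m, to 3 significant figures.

Total mass lost = 104 Gt/yr × 73 yr = 7592 Gt = 7.592×10^15 kg.
ρ_w = 1.029 g cm⁻³ = 1029 kg m⁻³, so water volume = 7.592×10^15 / 1029 = 7.378×10^12 m³.
Δh = 7.378×10^12 / 3.58×10^14 = 0.0206 m.

≈ 0.0206 m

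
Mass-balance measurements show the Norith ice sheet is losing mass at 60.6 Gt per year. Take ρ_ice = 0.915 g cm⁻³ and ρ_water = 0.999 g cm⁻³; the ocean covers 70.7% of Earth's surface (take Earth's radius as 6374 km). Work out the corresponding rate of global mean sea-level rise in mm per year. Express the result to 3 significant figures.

ρ_w = 0.999 g cm⁻³ = 999 kg m⁻³. Annual water volume added = 60.6 Gt / ρ_w = 6.060×10^13 kg / 999 kg m⁻³ = 6.066×10^10 m³.
Δh per year = 6.066×10^10 / 3.61×10^14 = 1.68×10^-4 m = 0.168 mm.

≈ 0.168 mm/yr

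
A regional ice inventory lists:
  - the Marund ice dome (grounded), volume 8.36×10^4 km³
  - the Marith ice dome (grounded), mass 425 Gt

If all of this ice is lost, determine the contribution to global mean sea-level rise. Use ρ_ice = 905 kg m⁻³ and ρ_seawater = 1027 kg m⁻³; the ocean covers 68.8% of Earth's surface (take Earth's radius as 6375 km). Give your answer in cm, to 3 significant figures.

Marund: 8.36×10^4 km³ × (905/1027) = 7.367×10^4 km³ of water.
Marith: 425 Gt = 4.250×10^14 kg; dividing by ρ_w = 1027 kg m⁻³ gives 4.138×10^11 m³ of water.
Total added water ≈ 7.408×10^13 m³ over 3.51×10^14 m² → Δh = 0.211 m = 21.1 cm.

≈ 21.1 cm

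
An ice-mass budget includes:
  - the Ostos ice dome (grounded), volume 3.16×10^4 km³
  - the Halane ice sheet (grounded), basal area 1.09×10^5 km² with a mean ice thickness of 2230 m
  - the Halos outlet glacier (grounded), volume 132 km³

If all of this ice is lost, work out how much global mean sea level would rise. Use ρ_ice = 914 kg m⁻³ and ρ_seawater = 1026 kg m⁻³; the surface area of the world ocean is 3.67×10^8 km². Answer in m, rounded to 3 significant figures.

≈ 0.667 m

Ostos: 3.16×10^4 km³ × (914/1026) = 2.815×10^4 km³ of water.
Halane: ice volume = 1.09×10^5 km² × 2230 m = 2.431×10^5 km³; 2.431×10^5 × (914/1026) = 2.165×10^5 km³ of water.
Halos: 132 km³ × (914/1026) = 117.6 km³ of water.
Total added water ≈ 2.448×10^14 m³ over 3.67×10^14 m² → Δh = 0.667 m.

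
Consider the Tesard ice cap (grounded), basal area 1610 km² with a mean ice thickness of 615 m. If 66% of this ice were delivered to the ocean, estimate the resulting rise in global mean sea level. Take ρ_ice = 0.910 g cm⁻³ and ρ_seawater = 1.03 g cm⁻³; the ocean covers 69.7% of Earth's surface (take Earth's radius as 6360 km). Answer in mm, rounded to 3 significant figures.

≈ 1.63 mm

Tesard: ice volume = 1610 km² × 615 m = 990.1 km³; 0.66 × 990.1 × (910/1030) = 577.4 km³ of water.
Spread over 3.54×10^14 m² of ocean, Δh = 5.774×10^11 / 3.54×10^14 = 1.63×10^-3 m = 1.63 mm.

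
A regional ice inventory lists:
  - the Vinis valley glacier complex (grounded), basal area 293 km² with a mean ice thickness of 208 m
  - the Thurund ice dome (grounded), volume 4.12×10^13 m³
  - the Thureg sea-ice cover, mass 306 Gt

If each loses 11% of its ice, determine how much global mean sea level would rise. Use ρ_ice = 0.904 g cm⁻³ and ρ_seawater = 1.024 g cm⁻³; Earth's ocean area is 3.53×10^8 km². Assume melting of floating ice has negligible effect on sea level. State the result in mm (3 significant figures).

≈ 11.4 mm

Vinis: ice volume = 293 km² × 208 m = 60.94 km³; 0.11 × 60.94 × (904/1024) = 5.918 km³ of water.
Thurund: 0.11 × 4.12×10^13 m³ × (904/1024) = 4.001×10^12 m³ of water.
The Thureg sea-ice cover is floating and already displaces its own weight of water, so its melt adds essentially nothing to sea level.
Total added water ≈ 4.007×10^12 m³ over 3.53×10^14 m² → Δh = 0.0114 m = 11.4 mm.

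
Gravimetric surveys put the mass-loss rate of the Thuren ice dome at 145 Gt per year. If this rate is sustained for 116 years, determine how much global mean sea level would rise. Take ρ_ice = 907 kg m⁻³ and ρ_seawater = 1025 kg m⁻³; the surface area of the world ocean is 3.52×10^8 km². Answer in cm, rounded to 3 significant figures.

≈ 4.66 cm

Total mass lost = 145 Gt/yr × 116 yr = 1.682×10^4 Gt = 1.682×10^16 kg.
ρ_w = 1025 kg m⁻³, so water volume = 1.682×10^16 / 1025 = 1.641×10^13 m³.
Δh = 1.641×10^13 / 3.52×10^14 = 0.0466 m = 4.66 cm.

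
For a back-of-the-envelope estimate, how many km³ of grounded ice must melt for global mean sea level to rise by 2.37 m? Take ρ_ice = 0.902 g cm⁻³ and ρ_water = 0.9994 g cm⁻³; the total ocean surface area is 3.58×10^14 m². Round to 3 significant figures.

≈ 9.40×10^5 km³

Required water volume = Δh × A = 2.37 m × 3.58×10^14 m² = 8.485×10^14 m³ = 8.485×10^5 km³.
Ice volume = water volume × ρ_w/ρ_ice = 8.485×10^5 × 999.4/902 = 9.40×10^5 km³.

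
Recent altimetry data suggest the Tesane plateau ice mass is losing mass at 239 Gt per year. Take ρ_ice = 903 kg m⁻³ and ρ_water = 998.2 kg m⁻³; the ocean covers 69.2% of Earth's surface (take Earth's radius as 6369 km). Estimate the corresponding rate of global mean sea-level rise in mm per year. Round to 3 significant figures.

ρ_w = 998.2 kg m⁻³. Annual water volume added = 239 Gt / ρ_w = 2.390×10^14 kg / 998.2 kg m⁻³ = 2.394×10^11 m³.
Δh per year = 2.394×10^11 / 3.53×10^14 = 6.79×10^-4 m = 0.679 mm.

≈ 0.679 mm/yr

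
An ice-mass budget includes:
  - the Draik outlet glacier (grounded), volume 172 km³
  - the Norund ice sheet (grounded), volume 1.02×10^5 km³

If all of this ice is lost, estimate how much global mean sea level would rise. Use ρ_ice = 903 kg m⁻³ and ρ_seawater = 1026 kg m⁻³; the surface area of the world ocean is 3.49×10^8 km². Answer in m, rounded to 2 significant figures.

≈ 0.26 m

Draik: 172 km³ × (903/1026) = 151.4 km³ of water.
Norund: 1.02×10^5 km³ × (903/1026) = 8.977×10^4 km³ of water.
Total added water ≈ 8.992×10^13 m³ over 3.49×10^14 m² → Δh = 0.258 m.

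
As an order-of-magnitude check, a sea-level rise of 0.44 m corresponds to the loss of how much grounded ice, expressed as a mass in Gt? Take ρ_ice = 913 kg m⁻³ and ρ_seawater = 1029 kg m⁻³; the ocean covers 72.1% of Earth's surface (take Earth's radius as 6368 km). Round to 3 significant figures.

≈ 1.66×10^5 Gt

Required water volume = Δh × A = 0.44 m × 3.67×10^14 m² = 1.617×10^14 m³.
ρ_w = 1029 kg m⁻³, so the mass of water = 1.617×10^14 m³ × 1029 kg m⁻³ = 1.663×10^17 kg = 1.66×10^5 Gt (and the same mass of ice, by conservation).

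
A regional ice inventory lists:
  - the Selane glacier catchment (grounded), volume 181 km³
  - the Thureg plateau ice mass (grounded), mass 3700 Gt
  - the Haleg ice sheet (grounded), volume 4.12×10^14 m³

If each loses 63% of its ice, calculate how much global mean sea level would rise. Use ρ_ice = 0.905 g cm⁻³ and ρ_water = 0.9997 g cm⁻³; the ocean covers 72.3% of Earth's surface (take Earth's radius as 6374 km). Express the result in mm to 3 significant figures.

Selane: 0.63 × 181 km³ × (905/999.7) = 103.2 km³ of water.
Thureg: 0.63 × 3700 Gt = 2.331×10^15 kg; dividing by ρ_w = 0.9997 g cm⁻³ = 999.7 kg m⁻³ gives 2.332×10^12 m³ of water.
Haleg: 0.63 × 4.12×10^14 m³ × (905/999.7) = 2.350×10^14 m³ of water.
Total added water ≈ 2.374×10^14 m³ over 3.69×10^14 m² → Δh = 0.643 m = 643 mm.

≈ 643 mm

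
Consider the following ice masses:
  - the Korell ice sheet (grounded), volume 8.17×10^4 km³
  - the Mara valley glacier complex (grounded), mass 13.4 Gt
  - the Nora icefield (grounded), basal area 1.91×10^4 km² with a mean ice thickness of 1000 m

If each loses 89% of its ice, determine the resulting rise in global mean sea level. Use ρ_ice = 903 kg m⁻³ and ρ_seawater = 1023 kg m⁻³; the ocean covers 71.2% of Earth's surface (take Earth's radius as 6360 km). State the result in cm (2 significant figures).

≈ 22 cm

Korell: 0.89 × 8.17×10^4 km³ × (903/1023) = 6.418×10^4 km³ of water.
Mara: 0.89 × 13.4 Gt = 1.193×10^13 kg; dividing by ρ_w = 1023 kg m⁻³ gives 1.166×10^10 m³ of water.
Nora: ice volume = 1.91×10^4 km² × 1000 m = 1.910×10^4 km³; 0.89 × 1.910×10^4 × (903/1023) = 1.500×10^4 km³ of water.
Total added water ≈ 7.920×10^13 m³ over 3.62×10^14 m² → Δh = 0.219 m = 22 cm.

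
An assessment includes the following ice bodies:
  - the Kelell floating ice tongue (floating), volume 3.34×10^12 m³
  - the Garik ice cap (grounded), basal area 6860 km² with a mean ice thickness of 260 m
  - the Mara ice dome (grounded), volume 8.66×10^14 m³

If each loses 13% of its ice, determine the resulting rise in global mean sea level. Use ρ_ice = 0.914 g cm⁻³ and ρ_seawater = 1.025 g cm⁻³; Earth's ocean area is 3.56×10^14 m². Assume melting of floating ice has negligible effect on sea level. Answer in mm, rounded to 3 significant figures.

≈ 283 mm

The Kelell floating ice tongue is floating and already displaces its own weight of water, so its melt adds essentially nothing to sea level.
Garik: ice volume = 6860 km² × 260 m = 1784 km³; 0.13 × 1784 × (914/1025) = 206.8 km³ of water.
Mara: 0.13 × 8.66×10^14 m³ × (914/1025) = 1.004×10^14 m³ of water.
Total added water ≈ 1.006×10^14 m³ over 3.56×10^14 m² → Δh = 0.283 m = 283 mm.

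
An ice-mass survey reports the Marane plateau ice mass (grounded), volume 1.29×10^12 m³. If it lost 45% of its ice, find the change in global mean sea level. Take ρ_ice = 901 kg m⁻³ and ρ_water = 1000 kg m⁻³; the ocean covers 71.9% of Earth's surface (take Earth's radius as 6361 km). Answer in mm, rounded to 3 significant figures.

Marane: 0.45 × 1.29×10^12 m³ × (901/1000) = 5.230×10^11 m³ of water.
Spread over 3.66×10^14 m² of ocean, Δh = 5.230×10^11 / 3.66×10^14 = 1.43×10^-3 m = 1.43 mm.

≈ 1.43 mm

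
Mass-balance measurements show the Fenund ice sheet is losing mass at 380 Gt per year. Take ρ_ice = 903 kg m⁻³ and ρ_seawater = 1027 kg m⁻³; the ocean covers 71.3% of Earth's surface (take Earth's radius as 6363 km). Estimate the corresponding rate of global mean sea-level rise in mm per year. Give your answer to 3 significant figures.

ρ_w = 1027 kg m⁻³. Annual water volume added = 380 Gt / ρ_w = 3.800×10^14 kg / 1027 kg m⁻³ = 3.700×10^11 m³.
Δh per year = 3.700×10^11 / 3.63×10^14 = 1.02×10^-3 m = 1.02 mm.

≈ 1.02 mm/yr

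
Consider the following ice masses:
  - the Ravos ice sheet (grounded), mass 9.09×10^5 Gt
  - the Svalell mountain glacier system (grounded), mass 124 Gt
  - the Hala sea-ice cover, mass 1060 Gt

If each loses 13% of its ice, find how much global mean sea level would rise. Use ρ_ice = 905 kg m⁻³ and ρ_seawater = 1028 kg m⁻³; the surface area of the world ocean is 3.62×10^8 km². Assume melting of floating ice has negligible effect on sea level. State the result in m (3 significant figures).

Ravos: 0.13 × 9.09×10^5 Gt = 1.182×10^17 kg; dividing by ρ_w = 1028 kg m⁻³ gives 1.150×10^14 m³ of water.
Svalell: 0.13 × 124 Gt = 1.612×10^13 kg; dividing by ρ_w = 1028 kg m⁻³ gives 1.568×10^10 m³ of water.
The Hala sea-ice cover is floating and already displaces its own weight of water, so its melt adds essentially nothing to sea level.
Total added water ≈ 1.150×10^14 m³ over 3.62×10^14 m² → Δh = 0.318 m.

≈ 0.318 m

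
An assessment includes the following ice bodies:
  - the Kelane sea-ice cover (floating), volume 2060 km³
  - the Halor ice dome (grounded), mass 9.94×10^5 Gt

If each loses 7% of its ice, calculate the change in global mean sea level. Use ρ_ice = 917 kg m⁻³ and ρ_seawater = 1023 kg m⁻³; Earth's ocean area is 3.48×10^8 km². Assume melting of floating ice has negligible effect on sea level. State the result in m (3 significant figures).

≈ 0.195 m

The Kelane sea-ice cover is floating and already displaces its own weight of water, so its melt adds essentially nothing to sea level.
Halor: 0.07 × 9.94×10^5 Gt = 6.958×10^16 kg; dividing by ρ_w = 1023 kg m⁻³ gives 6.802×10^13 m³ of water.
Total added water ≈ 6.802×10^13 m³ over 3.48×10^14 m² → Δh = 0.195 m.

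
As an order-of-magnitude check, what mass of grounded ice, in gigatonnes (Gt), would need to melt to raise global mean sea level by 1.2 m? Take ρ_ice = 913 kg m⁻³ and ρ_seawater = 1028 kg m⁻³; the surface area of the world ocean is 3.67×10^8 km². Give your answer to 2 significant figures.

≈ 4.5×10^5 Gt

Required water volume = Δh × A = 1.2 m × 3.67×10^14 m² = 4.404×10^14 m³.
ρ_w = 1028 kg m⁻³, so the mass of water = 4.404×10^14 m³ × 1028 kg m⁻³ = 4.527×10^17 kg = 4.5×10^5 Gt (and the same mass of ice, by conservation).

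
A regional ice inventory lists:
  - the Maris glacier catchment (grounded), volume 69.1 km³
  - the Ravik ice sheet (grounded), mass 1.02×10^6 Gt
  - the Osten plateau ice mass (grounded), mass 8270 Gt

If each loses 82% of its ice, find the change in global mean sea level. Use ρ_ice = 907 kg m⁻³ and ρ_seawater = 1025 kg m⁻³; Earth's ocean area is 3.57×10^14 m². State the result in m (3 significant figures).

Maris: 0.82 × 69.1 km³ × (907/1025) = 50.14 km³ of water.
Ravik: 0.82 × 1.02×10^6 Gt = 8.364×10^17 kg; dividing by ρ_w = 1025 kg m⁻³ gives 8.160×10^14 m³ of water.
Osten: 0.82 × 8270 Gt = 6.781×10^15 kg; dividing by ρ_w = 1025 kg m⁻³ gives 6.616×10^12 m³ of water.
Total added water ≈ 8.227×10^14 m³ over 3.57×10^14 m² → Δh = 2.30 m.

≈ 2.30 m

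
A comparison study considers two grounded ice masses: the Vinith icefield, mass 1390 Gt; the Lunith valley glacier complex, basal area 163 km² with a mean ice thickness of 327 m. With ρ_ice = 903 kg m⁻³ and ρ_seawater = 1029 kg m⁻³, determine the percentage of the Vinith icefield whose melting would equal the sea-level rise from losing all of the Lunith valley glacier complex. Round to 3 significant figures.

Equal sea-level rise means equal mass of meltwater, i.e. equal mass of ice lost.
Ice mass of Lunith: 4.813×10^13 kg; ice mass of Vinith: 1.390×10^15 kg.
Fraction required = 4.813×10^13 / 1.390×10^15 = 0.0346 → 3.46 %.

≈ 3.46 %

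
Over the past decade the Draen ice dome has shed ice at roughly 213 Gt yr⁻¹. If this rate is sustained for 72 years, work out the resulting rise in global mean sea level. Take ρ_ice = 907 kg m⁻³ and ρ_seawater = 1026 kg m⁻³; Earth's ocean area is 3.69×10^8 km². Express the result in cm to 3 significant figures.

Total mass lost = 213 Gt/yr × 72 yr = 1.534×10^4 Gt = 1.534×10^16 kg.
ρ_w = 1026 kg m⁻³, so water volume = 1.534×10^16 / 1026 = 1.495×10^13 m³.
Δh = 1.495×10^13 / 3.69×10^14 = 0.0405 m = 4.05 cm.

≈ 4.05 cm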